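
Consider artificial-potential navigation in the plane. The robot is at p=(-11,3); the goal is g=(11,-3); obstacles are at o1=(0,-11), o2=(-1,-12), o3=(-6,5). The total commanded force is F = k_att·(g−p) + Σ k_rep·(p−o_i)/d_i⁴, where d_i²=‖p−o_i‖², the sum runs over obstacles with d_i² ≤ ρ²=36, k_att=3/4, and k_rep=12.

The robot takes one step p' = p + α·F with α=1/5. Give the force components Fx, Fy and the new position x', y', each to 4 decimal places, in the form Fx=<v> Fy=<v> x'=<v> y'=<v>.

Fx=16.4287 Fy=-4.5285 x'=-7.7143 y'=2.0943

F_att = 3/4·(g−p) = 3/4·(22,-6) = (16.5000,-4.5000)
o1: d²=317 > ρ²=36 → inactive
o2: d²=325 > ρ²=36 → inactive
o3: d²=29 ≤ ρ²=36; F_rep = 12·(-5,-2)/29² = (-0.0713,-0.0285)
F = F_att + ΣF_rep = (16.4287,-4.5285)
p' = p + 1/5·F = (-7.7143,2.0943)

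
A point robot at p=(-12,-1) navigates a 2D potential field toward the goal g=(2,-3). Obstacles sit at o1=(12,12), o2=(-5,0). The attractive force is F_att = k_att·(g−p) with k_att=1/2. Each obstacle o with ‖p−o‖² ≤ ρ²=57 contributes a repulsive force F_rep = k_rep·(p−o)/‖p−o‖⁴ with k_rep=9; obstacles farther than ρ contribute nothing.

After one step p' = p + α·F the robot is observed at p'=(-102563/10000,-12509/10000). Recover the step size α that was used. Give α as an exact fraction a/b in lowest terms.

α = 1/4

F_att = 1/2·(g−p) = 1/2·(14,-2) = (7.0000,-1.0000)
o1: d²=745 > ρ²=57 → inactive
o2: d²=50 ≤ ρ²=57; F_rep = 9·(-7,-1)/50² = (-0.0252,-0.0036)
F = F_att + ΣF_rep = (6.9748,-1.0036)
Δp = p'−p = (1.7437,-0.2509); α = Δx/Fx = (17437/10000) / (17437/2500) = 1/4
check: Δy/Fy = (-2509/10000) / (-2509/2500) = 1/4 ✓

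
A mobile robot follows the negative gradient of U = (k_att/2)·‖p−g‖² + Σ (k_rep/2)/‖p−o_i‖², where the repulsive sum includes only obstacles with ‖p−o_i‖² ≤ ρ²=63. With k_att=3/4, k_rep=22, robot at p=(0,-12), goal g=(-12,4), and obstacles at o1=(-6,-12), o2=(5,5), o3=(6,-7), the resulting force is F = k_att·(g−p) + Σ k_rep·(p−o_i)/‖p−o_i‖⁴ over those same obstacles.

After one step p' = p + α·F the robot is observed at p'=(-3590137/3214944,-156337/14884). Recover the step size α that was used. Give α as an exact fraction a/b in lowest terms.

α = 1/8

F_att = 3/4·(g−p) = 3/4·(-12,16) = (-9.0000,12.0000)
o1: d²=36 ≤ ρ²=63; F_rep = 22·(6,0)/36² = (0.1019,0.0000)
o2: d²=314 > ρ²=63 → inactive
o3: d²=61 ≤ ρ²=63; F_rep = 22·(-6,-5)/61² = (-0.0355,-0.0296)
F = F_att + ΣF_rep = (-8.9336,11.9704)
Δp = p'−p = (-1.1167,1.4963); α = Δx/Fx = (-3590137/3214944) / (-3590137/401868) = 1/8
check: Δy/Fy = (22271/14884) / (44542/3721) = 1/8 ✓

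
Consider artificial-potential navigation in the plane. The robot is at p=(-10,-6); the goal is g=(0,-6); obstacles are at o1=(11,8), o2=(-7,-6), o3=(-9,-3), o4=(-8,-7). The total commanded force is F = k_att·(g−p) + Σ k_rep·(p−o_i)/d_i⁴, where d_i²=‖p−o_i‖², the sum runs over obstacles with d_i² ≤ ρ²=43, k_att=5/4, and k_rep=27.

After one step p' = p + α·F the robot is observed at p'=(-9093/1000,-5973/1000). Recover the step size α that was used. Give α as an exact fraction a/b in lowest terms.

α = 1/10

F_att = 5/4·(g−p) = 5/4·(10,0) = (12.5000,0.0000)
o1: d²=637 > ρ²=43 → inactive
o2: d²=9 ≤ ρ²=43; F_rep = 27·(-3,0)/9² = (-1.0000,0.0000)
o3: d²=10 ≤ ρ²=43; F_rep = 27·(-1,-3)/10² = (-0.2700,-0.8100)
o4: d²=5 ≤ ρ²=43; F_rep = 27·(-2,1)/5² = (-2.1600,1.0800)
F = F_att + ΣF_rep = (9.0700,0.2700)
Δp = p'−p = (0.9070,0.0270); α = Δx/Fx = (907/1000) / (907/100) = 1/10
check: Δy/Fy = (27/1000) / (27/100) = 1/10 ✓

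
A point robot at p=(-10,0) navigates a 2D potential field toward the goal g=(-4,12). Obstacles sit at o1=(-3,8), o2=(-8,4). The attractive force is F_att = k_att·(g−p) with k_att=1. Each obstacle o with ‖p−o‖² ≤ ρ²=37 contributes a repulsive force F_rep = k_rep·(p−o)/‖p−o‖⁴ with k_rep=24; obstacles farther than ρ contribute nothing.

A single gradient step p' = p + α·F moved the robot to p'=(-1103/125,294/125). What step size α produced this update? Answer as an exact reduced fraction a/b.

α = 1/5

F_att = 1·(g−p) = 1·(6,12) = (6.0000,12.0000)
o1: d²=113 > ρ²=37 → inactive
o2: d²=20 ≤ ρ²=37; F_rep = 24·(-2,-4)/20² = (-0.1200,-0.2400)
F = F_att + ΣF_rep = (5.8800,11.7600)
Δp = p'−p = (1.1760,2.3520); α = Δx/Fx = (147/125) / (147/25) = 1/5
check: Δy/Fy = (294/125) / (294/25) = 1/5 ✓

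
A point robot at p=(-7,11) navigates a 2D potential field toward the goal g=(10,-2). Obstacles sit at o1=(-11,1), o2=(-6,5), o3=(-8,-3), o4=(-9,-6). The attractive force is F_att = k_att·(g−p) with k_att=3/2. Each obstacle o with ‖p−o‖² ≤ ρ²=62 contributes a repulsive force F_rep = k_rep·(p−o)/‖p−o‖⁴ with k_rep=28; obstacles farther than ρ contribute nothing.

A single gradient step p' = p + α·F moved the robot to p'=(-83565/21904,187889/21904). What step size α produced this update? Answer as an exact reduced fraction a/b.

F_att = 3/2·(g−p) = 3/2·(17,-13) = (25.5000,-19.5000)
o1: d²=116 > ρ²=62 → inactive
o2: d²=37 ≤ ρ²=62; F_rep = 28·(-1,6)/37² = (-0.0205,0.1227)
o3: d²=197 > ρ²=62 → inactive
o4: d²=293 > ρ²=62 → inactive
F = F_att + ΣF_rep = (25.4795,-19.3773)
Δp = p'−p = (3.1849,-2.4222); α = Δx/Fx = (69763/21904) / (69763/2738) = 1/8
check: Δy/Fy = (-53055/21904) / (-53055/2738) = 1/8 ✓

α = 1/8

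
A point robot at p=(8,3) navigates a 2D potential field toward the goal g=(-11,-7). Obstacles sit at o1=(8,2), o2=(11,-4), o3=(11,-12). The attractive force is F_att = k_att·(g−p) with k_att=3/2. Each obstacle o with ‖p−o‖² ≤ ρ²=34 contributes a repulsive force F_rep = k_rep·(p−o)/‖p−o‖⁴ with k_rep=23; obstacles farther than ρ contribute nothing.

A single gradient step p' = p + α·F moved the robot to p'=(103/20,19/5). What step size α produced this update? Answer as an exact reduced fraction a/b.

F_att = 3/2·(g−p) = 3/2·(-19,-10) = (-28.5000,-15.0000)
o1: d²=1 ≤ ρ²=34; F_rep = 23·(0,1)/1² = (0.0000,23.0000)
o2: d²=58 > ρ²=34 → inactive
o3: d²=234 > ρ²=34 → inactive
F = F_att + ΣF_rep = (-28.5000,8.0000)
Δp = p'−p = (-2.8500,0.8000); α = Δx/Fx = (-57/20) / (-57/2) = 1/10
check: Δy/Fy = (4/5) / (8) = 1/10 ✓

α = 1/10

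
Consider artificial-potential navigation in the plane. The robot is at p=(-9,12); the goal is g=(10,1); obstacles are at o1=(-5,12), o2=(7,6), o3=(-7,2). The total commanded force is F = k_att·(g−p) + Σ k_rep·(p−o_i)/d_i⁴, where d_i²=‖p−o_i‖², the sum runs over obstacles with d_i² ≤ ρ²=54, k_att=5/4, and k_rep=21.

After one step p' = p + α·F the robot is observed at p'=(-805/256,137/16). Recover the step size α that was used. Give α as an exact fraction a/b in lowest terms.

α = 1/4

F_att = 5/4·(g−p) = 5/4·(19,-11) = (23.7500,-13.7500)
o1: d²=16 ≤ ρ²=54; F_rep = 21·(-4,0)/16² = (-0.3281,0.0000)
o2: d²=292 > ρ²=54 → inactive
o3: d²=104 > ρ²=54 → inactive
F = F_att + ΣF_rep = (23.4219,-13.7500)
Δp = p'−p = (5.8555,-3.4375); α = Δx/Fx = (1499/256) / (1499/64) = 1/4
check: Δy/Fy = (-55/16) / (-55/4) = 1/4 ✓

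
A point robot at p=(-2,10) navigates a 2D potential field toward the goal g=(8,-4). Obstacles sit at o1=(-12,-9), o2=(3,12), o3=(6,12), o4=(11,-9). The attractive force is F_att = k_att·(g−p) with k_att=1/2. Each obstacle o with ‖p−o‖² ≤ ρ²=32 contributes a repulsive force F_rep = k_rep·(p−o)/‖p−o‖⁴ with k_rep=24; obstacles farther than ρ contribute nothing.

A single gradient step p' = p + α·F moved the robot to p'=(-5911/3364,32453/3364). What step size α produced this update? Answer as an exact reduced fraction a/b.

α = 1/20

F_att = 1/2·(g−p) = 1/2·(10,-14) = (5.0000,-7.0000)
o1: d²=461 > ρ²=32 → inactive
o2: d²=29 ≤ ρ²=32; F_rep = 24·(-5,-2)/29² = (-0.1427,-0.0571)
o3: d²=68 > ρ²=32 → inactive
o4: d²=530 > ρ²=32 → inactive
F = F_att + ΣF_rep = (4.8573,-7.0571)
Δp = p'−p = (0.2429,-0.3529); α = Δx/Fx = (817/3364) / (4085/841) = 1/20
check: Δy/Fy = (-1187/3364) / (-5935/841) = 1/20 ✓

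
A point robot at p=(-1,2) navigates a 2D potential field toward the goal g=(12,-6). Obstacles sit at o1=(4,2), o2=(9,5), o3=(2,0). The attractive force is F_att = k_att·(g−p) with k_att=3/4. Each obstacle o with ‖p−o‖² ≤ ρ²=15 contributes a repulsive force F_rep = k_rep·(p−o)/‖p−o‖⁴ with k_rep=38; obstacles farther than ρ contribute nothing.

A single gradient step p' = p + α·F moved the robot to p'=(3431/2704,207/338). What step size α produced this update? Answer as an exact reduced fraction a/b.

F_att = 3/4·(g−p) = 3/4·(13,-8) = (9.7500,-6.0000)
o1: d²=25 > ρ²=15 → inactive
o2: d²=109 > ρ²=15 → inactive
o3: d²=13 ≤ ρ²=15; F_rep = 38·(-3,2)/13² = (-0.6746,0.4497)
F = F_att + ΣF_rep = (9.0754,-5.5503)
Δp = p'−p = (2.2689,-1.3876); α = Δx/Fx = (6135/2704) / (6135/676) = 1/4
check: Δy/Fy = (-469/338) / (-938/169) = 1/4 ✓

α = 1/4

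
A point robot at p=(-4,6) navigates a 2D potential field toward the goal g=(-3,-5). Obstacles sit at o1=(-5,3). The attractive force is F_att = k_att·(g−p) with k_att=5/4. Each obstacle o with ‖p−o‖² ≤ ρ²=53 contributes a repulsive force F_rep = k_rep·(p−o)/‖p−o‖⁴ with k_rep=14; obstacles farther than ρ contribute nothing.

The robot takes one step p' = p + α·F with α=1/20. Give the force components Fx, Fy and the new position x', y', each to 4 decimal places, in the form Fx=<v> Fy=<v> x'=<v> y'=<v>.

Fx=1.3900 Fy=-13.3300 x'=-3.9305 y'=5.3335

F_att = 5/4·(g−p) = 5/4·(1,-11) = (1.2500,-13.7500)
o1: d²=10 ≤ ρ²=53; F_rep = 14·(1,3)/10² = (0.1400,0.4200)
F = F_att + ΣF_rep = (1.3900,-13.3300)
p' = p + 1/20·F = (-3.9305,5.3335)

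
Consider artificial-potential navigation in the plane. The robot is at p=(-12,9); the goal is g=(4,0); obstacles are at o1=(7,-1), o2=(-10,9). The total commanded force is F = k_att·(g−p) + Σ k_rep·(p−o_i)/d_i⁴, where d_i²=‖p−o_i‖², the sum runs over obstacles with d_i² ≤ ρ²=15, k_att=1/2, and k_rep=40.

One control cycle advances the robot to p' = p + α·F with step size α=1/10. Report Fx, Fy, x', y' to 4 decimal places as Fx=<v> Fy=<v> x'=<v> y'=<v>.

Fx=3.0000 Fy=-4.5000 x'=-11.7000 y'=8.5500

F_att = 1/2·(g−p) = 1/2·(16,-9) = (8.0000,-4.5000)
o1: d²=461 > ρ²=15 → inactive
o2: d²=4 ≤ ρ²=15; F_rep = 40·(-2,0)/4² = (-5.0000,0.0000)
F = F_att + ΣF_rep = (3.0000,-4.5000)
p' = p + 1/10·F = (-11.7000,8.5500)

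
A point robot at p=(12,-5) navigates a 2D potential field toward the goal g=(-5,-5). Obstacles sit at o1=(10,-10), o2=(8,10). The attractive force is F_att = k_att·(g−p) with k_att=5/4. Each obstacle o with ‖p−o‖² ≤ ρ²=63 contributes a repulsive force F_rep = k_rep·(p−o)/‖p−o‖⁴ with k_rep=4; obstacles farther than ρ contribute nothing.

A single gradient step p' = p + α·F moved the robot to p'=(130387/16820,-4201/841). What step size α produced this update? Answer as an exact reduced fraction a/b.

α = 1/5

F_att = 5/4·(g−p) = 5/4·(-17,0) = (-21.2500,0.0000)
o1: d²=29 ≤ ρ²=63; F_rep = 4·(2,5)/29² = (0.0095,0.0238)
o2: d²=241 > ρ²=63 → inactive
F = F_att + ΣF_rep = (-21.2405,0.0238)
Δp = p'−p = (-4.2481,0.0048); α = Δx/Fx = (-71453/16820) / (-71453/3364) = 1/5
check: Δy/Fy = (4/841) / (20/841) = 1/5 ✓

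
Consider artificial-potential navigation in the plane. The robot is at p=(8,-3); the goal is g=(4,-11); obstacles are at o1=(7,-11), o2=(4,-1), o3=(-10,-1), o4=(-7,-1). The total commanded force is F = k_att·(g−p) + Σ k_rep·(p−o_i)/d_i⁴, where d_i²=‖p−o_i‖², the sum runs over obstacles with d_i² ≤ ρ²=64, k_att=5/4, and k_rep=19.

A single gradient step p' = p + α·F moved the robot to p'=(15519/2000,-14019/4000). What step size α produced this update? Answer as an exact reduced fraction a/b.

α = 1/20

F_att = 5/4·(g−p) = 5/4·(-4,-8) = (-5.0000,-10.0000)
o1: d²=65 > ρ²=64 → inactive
o2: d²=20 ≤ ρ²=64; F_rep = 19·(4,-2)/20² = (0.1900,-0.0950)
o3: d²=328 > ρ²=64 → inactive
o4: d²=229 > ρ²=64 → inactive
F = F_att + ΣF_rep = (-4.8100,-10.0950)
Δp = p'−p = (-0.2405,-0.5048); α = Δx/Fx = (-481/2000) / (-481/100) = 1/20
check: Δy/Fy = (-2019/4000) / (-2019/200) = 1/20 ✓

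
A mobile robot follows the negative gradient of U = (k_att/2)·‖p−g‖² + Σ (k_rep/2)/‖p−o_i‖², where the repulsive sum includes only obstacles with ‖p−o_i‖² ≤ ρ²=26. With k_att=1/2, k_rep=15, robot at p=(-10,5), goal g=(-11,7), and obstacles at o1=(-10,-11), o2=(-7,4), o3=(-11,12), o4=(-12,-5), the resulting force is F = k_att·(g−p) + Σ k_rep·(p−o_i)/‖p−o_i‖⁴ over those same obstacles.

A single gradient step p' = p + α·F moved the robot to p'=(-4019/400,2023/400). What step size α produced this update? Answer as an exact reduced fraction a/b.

F_att = 1/2·(g−p) = 1/2·(-1,2) = (-0.5000,1.0000)
o1: d²=256 > ρ²=26 → inactive
o2: d²=10 ≤ ρ²=26; F_rep = 15·(-3,1)/10² = (-0.4500,0.1500)
o3: d²=50 > ρ²=26 → inactive
o4: d²=104 > ρ²=26 → inactive
F = F_att + ΣF_rep = (-0.9500,1.1500)
Δp = p'−p = (-0.0475,0.0575); α = Δx/Fx = (-19/400) / (-19/20) = 1/20
check: Δy/Fy = (23/400) / (23/20) = 1/20 ✓

α = 1/20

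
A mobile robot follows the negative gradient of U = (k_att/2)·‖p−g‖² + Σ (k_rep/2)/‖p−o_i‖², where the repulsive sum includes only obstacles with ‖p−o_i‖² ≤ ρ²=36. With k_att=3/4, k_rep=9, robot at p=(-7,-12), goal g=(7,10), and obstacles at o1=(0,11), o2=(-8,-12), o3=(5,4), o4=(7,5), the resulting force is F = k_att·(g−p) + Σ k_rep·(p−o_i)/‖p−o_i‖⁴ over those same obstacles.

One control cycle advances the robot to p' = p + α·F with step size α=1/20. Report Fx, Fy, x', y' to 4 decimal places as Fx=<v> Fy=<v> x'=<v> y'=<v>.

F_att = 3/4·(g−p) = 3/4·(14,22) = (10.5000,16.5000)
o1: d²=578 > ρ²=36 → inactive
o2: d²=1 ≤ ρ²=36; F_rep = 9·(1,0)/1² = (9.0000,0.0000)
o3: d²=400 > ρ²=36 → inactive
o4: d²=485 > ρ²=36 → inactive
F = F_att + ΣF_rep = (19.5000,16.5000)
p' = p + 1/20·F = (-6.0250,-11.1750)

Fx=19.5000 Fy=16.5000 x'=-6.0250 y'=-11.1750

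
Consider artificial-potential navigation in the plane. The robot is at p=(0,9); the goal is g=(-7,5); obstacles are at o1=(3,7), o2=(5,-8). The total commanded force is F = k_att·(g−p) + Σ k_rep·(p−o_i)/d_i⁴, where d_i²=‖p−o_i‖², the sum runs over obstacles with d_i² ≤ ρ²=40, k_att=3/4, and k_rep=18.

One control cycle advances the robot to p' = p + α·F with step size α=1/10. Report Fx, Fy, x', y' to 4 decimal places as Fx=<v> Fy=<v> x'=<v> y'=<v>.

Fx=-5.5695 Fy=-2.7870 x'=-0.5570 y'=8.7213

F_att = 3/4·(g−p) = 3/4·(-7,-4) = (-5.2500,-3.0000)
o1: d²=13 ≤ ρ²=40; F_rep = 18·(-3,2)/13² = (-0.3195,0.2130)
o2: d²=314 > ρ²=40 → inactive
F = F_att + ΣF_rep = (-5.5695,-2.7870)
p' = p + 1/10·F = (-0.5570,8.7213)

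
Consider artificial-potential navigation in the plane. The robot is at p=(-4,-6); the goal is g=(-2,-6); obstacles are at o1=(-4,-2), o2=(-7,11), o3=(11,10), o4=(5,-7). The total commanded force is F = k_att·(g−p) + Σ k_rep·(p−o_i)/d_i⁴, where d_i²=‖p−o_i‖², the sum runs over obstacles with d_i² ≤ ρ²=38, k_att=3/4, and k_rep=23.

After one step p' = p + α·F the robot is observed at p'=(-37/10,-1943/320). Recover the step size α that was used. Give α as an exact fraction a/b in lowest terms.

α = 1/5

F_att = 3/4·(g−p) = 3/4·(2,0) = (1.5000,0.0000)
o1: d²=16 ≤ ρ²=38; F_rep = 23·(0,-4)/16² = (0.0000,-0.3594)
o2: d²=298 > ρ²=38 → inactive
o3: d²=481 > ρ²=38 → inactive
o4: d²=82 > ρ²=38 → inactive
F = F_att + ΣF_rep = (1.5000,-0.3594)
Δp = p'−p = (0.3000,-0.0719); α = Δx/Fx = (3/10) / (3/2) = 1/5
check: Δy/Fy = (-23/320) / (-23/64) = 1/5 ✓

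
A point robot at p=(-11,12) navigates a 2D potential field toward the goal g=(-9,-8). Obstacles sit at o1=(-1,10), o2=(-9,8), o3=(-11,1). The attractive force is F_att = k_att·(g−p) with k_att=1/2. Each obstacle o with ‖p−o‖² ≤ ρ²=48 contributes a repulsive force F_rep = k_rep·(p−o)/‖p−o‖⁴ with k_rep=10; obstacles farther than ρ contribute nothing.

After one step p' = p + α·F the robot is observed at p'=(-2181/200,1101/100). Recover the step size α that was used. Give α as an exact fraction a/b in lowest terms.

F_att = 1/2·(g−p) = 1/2·(2,-20) = (1.0000,-10.0000)
o1: d²=104 > ρ²=48 → inactive
o2: d²=20 ≤ ρ²=48; F_rep = 10·(-2,4)/20² = (-0.0500,0.1000)
o3: d²=121 > ρ²=48 → inactive
F = F_att + ΣF_rep = (0.9500,-9.9000)
Δp = p'−p = (0.0950,-0.9900); α = Δx/Fx = (19/200) / (19/20) = 1/10
check: Δy/Fy = (-99/100) / (-99/10) = 1/10 ✓

α = 1/10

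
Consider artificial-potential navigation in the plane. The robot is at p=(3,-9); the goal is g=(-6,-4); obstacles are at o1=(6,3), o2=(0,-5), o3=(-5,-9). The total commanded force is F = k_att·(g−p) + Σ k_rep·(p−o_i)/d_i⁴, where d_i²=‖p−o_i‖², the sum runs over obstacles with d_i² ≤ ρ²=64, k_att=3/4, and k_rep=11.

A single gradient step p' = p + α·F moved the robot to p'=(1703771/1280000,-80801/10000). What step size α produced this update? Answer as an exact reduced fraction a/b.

F_att = 3/4·(g−p) = 3/4·(-9,5) = (-6.7500,3.7500)
o1: d²=153 > ρ²=64 → inactive
o2: d²=25 ≤ ρ²=64; F_rep = 11·(3,-4)/25² = (0.0528,-0.0704)
o3: d²=64 ≤ ρ²=64; F_rep = 11·(8,0)/64² = (0.0215,0.0000)
F = F_att + ΣF_rep = (-6.6757,3.6796)
Δp = p'−p = (-1.6689,0.9199); α = Δx/Fx = (-2136229/1280000) / (-2136229/320000) = 1/4
check: Δy/Fy = (9199/10000) / (9199/2500) = 1/4 ✓

α = 1/4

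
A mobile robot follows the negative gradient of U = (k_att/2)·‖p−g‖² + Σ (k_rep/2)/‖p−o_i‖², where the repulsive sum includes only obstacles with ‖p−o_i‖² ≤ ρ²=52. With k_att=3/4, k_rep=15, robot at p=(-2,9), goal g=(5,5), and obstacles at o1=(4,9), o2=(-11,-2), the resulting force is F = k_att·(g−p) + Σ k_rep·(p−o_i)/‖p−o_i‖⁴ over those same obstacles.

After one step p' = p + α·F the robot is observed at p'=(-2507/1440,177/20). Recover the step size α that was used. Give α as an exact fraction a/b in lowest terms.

α = 1/20

F_att = 3/4·(g−p) = 3/4·(7,-4) = (5.2500,-3.0000)
o1: d²=36 ≤ ρ²=52; F_rep = 15·(-6,0)/36² = (-0.0694,0.0000)
o2: d²=202 > ρ²=52 → inactive
F = F_att + ΣF_rep = (5.1806,-3.0000)
Δp = p'−p = (0.2590,-0.1500); α = Δx/Fx = (373/1440) / (373/72) = 1/20
check: Δy/Fy = (-3/20) / (-3) = 1/20 ✓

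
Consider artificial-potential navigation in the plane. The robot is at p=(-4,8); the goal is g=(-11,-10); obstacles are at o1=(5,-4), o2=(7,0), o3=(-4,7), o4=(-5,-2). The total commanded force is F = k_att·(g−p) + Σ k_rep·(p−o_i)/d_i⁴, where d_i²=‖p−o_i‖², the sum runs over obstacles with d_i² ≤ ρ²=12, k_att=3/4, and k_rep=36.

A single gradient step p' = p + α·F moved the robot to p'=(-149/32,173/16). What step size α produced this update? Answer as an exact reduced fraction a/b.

F_att = 3/4·(g−p) = 3/4·(-7,-18) = (-5.2500,-13.5000)
o1: d²=225 > ρ²=12 → inactive
o2: d²=185 > ρ²=12 → inactive
o3: d²=1 ≤ ρ²=12; F_rep = 36·(0,1)/1² = (0.0000,36.0000)
o4: d²=101 > ρ²=12 → inactive
F = F_att + ΣF_rep = (-5.2500,22.5000)
Δp = p'−p = (-0.6562,2.8125); α = Δx/Fx = (-21/32) / (-21/4) = 1/8
check: Δy/Fy = (45/16) / (45/2) = 1/8 ✓

α = 1/8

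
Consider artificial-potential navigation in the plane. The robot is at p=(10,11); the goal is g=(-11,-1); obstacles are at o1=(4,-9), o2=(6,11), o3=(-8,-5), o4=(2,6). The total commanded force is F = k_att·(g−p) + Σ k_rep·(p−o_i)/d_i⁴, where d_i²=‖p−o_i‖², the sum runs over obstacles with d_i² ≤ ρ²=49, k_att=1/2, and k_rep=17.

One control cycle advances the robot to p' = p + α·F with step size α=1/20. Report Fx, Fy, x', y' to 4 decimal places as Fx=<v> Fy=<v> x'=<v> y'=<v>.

Fx=-10.2344 Fy=-6.0000 x'=9.4883 y'=10.7000

F_att = 1/2·(g−p) = 1/2·(-21,-12) = (-10.5000,-6.0000)
o1: d²=436 > ρ²=49 → inactive
o2: d²=16 ≤ ρ²=49; F_rep = 17·(4,0)/16² = (0.2656,0.0000)
o3: d²=580 > ρ²=49 → inactive
o4: d²=89 > ρ²=49 → inactive
F = F_att + ΣF_rep = (-10.2344,-6.0000)
p' = p + 1/20·F = (9.4883,10.7000)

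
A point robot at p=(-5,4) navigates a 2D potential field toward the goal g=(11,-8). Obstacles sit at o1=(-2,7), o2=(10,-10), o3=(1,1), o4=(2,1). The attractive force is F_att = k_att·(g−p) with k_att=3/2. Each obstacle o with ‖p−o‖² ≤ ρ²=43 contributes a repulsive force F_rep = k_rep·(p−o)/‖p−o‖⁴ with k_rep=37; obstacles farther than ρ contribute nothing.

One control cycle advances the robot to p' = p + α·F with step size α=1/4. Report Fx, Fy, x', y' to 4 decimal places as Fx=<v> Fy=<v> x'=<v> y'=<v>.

Fx=23.6574 Fy=-18.3426 x'=0.9144 y'=-0.5856

F_att = 3/2·(g−p) = 3/2·(16,-12) = (24.0000,-18.0000)
o1: d²=18 ≤ ρ²=43; F_rep = 37·(-3,-3)/18² = (-0.3426,-0.3426)
o2: d²=421 > ρ²=43 → inactive
o3: d²=45 > ρ²=43 → inactive
o4: d²=58 > ρ²=43 → inactive
F = F_att + ΣF_rep = (23.6574,-18.3426)
p' = p + 1/4·F = (0.9144,-0.5856)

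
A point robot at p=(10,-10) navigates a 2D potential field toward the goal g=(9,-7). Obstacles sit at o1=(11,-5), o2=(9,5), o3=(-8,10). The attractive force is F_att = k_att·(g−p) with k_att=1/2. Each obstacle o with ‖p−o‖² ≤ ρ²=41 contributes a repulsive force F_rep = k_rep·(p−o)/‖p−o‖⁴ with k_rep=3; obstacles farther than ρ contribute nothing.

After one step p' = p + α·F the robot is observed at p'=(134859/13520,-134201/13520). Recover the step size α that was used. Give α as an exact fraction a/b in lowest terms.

α = 1/20

F_att = 1/2·(g−p) = 1/2·(-1,3) = (-0.5000,1.5000)
o1: d²=26 ≤ ρ²=41; F_rep = 3·(-1,-5)/26² = (-0.0044,-0.0222)
o2: d²=226 > ρ²=41 → inactive
o3: d²=724 > ρ²=41 → inactive
F = F_att + ΣF_rep = (-0.5044,1.4778)
Δp = p'−p = (-0.0252,0.0739); α = Δx/Fx = (-341/13520) / (-341/676) = 1/20
check: Δy/Fy = (999/13520) / (999/676) = 1/20 ✓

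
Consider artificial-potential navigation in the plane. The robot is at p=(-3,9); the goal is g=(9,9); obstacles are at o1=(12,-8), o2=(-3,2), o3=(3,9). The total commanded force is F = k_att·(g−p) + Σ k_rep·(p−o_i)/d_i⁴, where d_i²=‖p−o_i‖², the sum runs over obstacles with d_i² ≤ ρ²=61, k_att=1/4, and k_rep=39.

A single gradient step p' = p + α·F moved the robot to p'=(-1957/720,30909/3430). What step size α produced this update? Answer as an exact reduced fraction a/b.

F_att = 1/4·(g−p) = 1/4·(12,0) = (3.0000,0.0000)
o1: d²=514 > ρ²=61 → inactive
o2: d²=49 ≤ ρ²=61; F_rep = 39·(0,7)/49² = (0.0000,0.1137)
o3: d²=36 ≤ ρ²=61; F_rep = 39·(-6,0)/36² = (-0.1806,0.0000)
F = F_att + ΣF_rep = (2.8194,0.1137)
Δp = p'−p = (0.2819,0.0114); α = Δx/Fx = (203/720) / (203/72) = 1/10
check: Δy/Fy = (39/3430) / (39/343) = 1/10 ✓

α = 1/10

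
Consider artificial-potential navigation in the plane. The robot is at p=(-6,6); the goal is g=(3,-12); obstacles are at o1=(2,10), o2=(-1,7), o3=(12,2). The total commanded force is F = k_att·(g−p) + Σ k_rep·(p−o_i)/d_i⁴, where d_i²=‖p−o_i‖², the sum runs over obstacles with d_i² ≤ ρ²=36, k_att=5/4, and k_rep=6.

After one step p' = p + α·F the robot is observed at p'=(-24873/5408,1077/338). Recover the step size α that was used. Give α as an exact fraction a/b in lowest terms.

α = 1/8

F_att = 5/4·(g−p) = 5/4·(9,-18) = (11.2500,-22.5000)
o1: d²=80 > ρ²=36 → inactive
o2: d²=26 ≤ ρ²=36; F_rep = 6·(-5,-1)/26² = (-0.0444,-0.0089)
o3: d²=340 > ρ²=36 → inactive
F = F_att + ΣF_rep = (11.2056,-22.5089)
Δp = p'−p = (1.4007,-2.8136); α = Δx/Fx = (7575/5408) / (7575/676) = 1/8
check: Δy/Fy = (-951/338) / (-3804/169) = 1/8 ✓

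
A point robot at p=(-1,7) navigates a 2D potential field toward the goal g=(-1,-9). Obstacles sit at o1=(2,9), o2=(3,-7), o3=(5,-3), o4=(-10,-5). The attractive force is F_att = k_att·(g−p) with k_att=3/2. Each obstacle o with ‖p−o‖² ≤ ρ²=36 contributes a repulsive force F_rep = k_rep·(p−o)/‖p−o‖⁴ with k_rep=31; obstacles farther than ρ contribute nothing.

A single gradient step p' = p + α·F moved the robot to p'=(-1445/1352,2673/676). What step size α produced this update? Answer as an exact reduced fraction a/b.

α = 1/8

F_att = 3/2·(g−p) = 3/2·(0,-16) = (0.0000,-24.0000)
o1: d²=13 ≤ ρ²=36; F_rep = 31·(-3,-2)/13² = (-0.5503,-0.3669)
o2: d²=212 > ρ²=36 → inactive
o3: d²=136 > ρ²=36 → inactive
o4: d²=225 > ρ²=36 → inactive
F = F_att + ΣF_rep = (-0.5503,-24.3669)
Δp = p'−p = (-0.0688,-3.0459); α = Δx/Fx = (-93/1352) / (-93/169) = 1/8
check: Δy/Fy = (-2059/676) / (-4118/169) = 1/8 ✓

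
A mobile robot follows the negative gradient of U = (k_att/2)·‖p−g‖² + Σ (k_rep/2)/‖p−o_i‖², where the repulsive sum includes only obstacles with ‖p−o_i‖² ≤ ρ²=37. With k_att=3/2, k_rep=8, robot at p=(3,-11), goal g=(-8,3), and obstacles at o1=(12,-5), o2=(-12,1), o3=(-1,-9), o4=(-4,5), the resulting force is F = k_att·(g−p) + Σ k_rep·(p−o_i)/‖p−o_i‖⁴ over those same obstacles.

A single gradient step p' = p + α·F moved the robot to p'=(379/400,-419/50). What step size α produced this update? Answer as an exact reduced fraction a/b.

α = 1/8

F_att = 3/2·(g−p) = 3/2·(-11,14) = (-16.5000,21.0000)
o1: d²=117 > ρ²=37 → inactive
o2: d²=369 > ρ²=37 → inactive
o3: d²=20 ≤ ρ²=37; F_rep = 8·(4,-2)/20² = (0.0800,-0.0400)
o4: d²=305 > ρ²=37 → inactive
F = F_att + ΣF_rep = (-16.4200,20.9600)
Δp = p'−p = (-2.0525,2.6200); α = Δx/Fx = (-821/400) / (-821/50) = 1/8
check: Δy/Fy = (131/50) / (524/25) = 1/8 ✓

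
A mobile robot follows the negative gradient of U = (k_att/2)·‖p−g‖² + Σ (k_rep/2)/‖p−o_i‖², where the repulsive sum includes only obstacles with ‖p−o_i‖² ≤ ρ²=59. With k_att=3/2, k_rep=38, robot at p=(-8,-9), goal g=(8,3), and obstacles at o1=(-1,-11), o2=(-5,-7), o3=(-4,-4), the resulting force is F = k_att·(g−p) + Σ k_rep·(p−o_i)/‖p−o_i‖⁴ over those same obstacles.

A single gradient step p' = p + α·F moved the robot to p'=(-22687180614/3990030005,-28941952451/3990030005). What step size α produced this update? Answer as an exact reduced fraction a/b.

F_att = 3/2·(g−p) = 3/2·(16,12) = (24.0000,18.0000)
o1: d²=53 ≤ ρ²=59; F_rep = 38·(-7,2)/53² = (-0.0947,0.0271)
o2: d²=13 ≤ ρ²=59; F_rep = 38·(-3,-2)/13² = (-0.6746,-0.4497)
o3: d²=41 ≤ ρ²=59; F_rep = 38·(-4,-5)/41² = (-0.0904,-0.1130)
F = F_att + ΣF_rep = (23.1403,17.4643)
Δp = p'−p = (2.3140,1.7464); α = Δx/Fx = (9233059426/3990030005) / (18466118852/798006001) = 1/10
check: Δy/Fy = (6968317594/3990030005) / (13936635188/798006001) = 1/10 ✓

α = 1/10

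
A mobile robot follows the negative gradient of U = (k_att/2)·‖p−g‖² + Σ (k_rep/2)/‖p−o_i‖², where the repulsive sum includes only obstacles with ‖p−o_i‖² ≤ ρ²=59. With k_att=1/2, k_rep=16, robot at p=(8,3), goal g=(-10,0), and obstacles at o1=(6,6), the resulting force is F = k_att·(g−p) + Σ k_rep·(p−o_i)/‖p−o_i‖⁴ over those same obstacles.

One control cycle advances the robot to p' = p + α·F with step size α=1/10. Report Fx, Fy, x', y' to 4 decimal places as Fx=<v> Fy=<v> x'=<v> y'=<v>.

Fx=-8.8107 Fy=-1.7840 x'=7.1189 y'=2.8216

F_att = 1/2·(g−p) = 1/2·(-18,-3) = (-9.0000,-1.5000)
o1: d²=13 ≤ ρ²=59; F_rep = 16·(2,-3)/13² = (0.1893,-0.2840)
F = F_att + ΣF_rep = (-8.8107,-1.7840)
p' = p + 1/10·F = (7.1189,2.8216)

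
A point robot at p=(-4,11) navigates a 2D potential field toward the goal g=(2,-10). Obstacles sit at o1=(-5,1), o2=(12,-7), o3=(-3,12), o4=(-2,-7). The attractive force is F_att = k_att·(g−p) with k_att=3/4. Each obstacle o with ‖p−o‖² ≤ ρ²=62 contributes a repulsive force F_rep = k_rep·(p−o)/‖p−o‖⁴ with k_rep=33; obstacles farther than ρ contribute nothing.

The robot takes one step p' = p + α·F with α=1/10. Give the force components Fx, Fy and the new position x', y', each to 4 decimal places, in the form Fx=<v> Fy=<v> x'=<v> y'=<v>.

F_att = 3/4·(g−p) = 3/4·(6,-21) = (4.5000,-15.7500)
o1: d²=101 > ρ²=62 → inactive
o2: d²=580 > ρ²=62 → inactive
o3: d²=2 ≤ ρ²=62; F_rep = 33·(-1,-1)/2² = (-8.2500,-8.2500)
o4: d²=328 > ρ²=62 → inactive
F = F_att + ΣF_rep = (-3.7500,-24.0000)
p' = p + 1/10·F = (-4.3750,8.6000)

Fx=-3.7500 Fy=-24.0000 x'=-4.3750 y'=8.6000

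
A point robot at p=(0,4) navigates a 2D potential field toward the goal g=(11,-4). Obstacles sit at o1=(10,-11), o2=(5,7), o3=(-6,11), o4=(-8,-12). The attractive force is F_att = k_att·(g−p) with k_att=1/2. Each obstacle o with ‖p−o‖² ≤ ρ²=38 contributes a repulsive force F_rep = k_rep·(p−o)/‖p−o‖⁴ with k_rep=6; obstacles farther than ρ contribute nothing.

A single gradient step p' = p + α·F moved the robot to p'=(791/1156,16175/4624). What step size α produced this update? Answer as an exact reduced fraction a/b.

F_att = 1/2·(g−p) = 1/2·(11,-8) = (5.5000,-4.0000)
o1: d²=325 > ρ²=38 → inactive
o2: d²=34 ≤ ρ²=38; F_rep = 6·(-5,-3)/34² = (-0.0260,-0.0156)
o3: d²=85 > ρ²=38 → inactive
o4: d²=320 > ρ²=38 → inactive
F = F_att + ΣF_rep = (5.4740,-4.0156)
Δp = p'−p = (0.6843,-0.5019); α = Δx/Fx = (791/1156) / (1582/289) = 1/8
check: Δy/Fy = (-2321/4624) / (-2321/578) = 1/8 ✓

α = 1/8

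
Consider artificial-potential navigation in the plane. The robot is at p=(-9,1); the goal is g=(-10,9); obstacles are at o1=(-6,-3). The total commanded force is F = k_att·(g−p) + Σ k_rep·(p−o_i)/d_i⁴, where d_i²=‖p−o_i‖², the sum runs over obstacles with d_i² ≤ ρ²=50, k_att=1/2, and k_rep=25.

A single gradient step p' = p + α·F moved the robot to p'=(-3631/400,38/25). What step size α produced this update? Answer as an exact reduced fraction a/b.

α = 1/8

F_att = 1/2·(g−p) = 1/2·(-1,8) = (-0.5000,4.0000)
o1: d²=25 ≤ ρ²=50; F_rep = 25·(-3,4)/25² = (-0.1200,0.1600)
F = F_att + ΣF_rep = (-0.6200,4.1600)
Δp = p'−p = (-0.0775,0.5200); α = Δx/Fx = (-31/400) / (-31/50) = 1/8
check: Δy/Fy = (13/25) / (104/25) = 1/8 ✓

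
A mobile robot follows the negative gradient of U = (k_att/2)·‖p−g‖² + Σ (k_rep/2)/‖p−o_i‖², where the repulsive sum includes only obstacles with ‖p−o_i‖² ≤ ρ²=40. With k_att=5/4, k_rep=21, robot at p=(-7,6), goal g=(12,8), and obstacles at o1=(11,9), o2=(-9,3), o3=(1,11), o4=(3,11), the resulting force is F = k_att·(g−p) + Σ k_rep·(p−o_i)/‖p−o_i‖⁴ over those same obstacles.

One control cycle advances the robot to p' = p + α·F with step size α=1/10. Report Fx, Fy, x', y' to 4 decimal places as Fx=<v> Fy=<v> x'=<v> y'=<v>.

Fx=23.9985 Fy=2.8728 x'=-4.6001 y'=6.2873

F_att = 5/4·(g−p) = 5/4·(19,2) = (23.7500,2.5000)
o1: d²=333 > ρ²=40 → inactive
o2: d²=13 ≤ ρ²=40; F_rep = 21·(2,3)/13² = (0.2485,0.3728)
o3: d²=89 > ρ²=40 → inactive
o4: d²=125 > ρ²=40 → inactive
F = F_att + ΣF_rep = (23.9985,2.8728)
p' = p + 1/10·F = (-4.6001,6.2873)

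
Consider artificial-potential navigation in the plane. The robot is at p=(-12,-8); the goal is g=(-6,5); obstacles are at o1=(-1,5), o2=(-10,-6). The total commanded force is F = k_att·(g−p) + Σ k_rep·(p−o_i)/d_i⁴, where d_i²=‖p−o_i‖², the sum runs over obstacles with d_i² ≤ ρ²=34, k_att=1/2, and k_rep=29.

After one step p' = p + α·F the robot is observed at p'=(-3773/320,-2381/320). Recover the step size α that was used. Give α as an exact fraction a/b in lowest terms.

α = 1/10

F_att = 1/2·(g−p) = 1/2·(6,13) = (3.0000,6.5000)
o1: d²=290 > ρ²=34 → inactive
o2: d²=8 ≤ ρ²=34; F_rep = 29·(-2,-2)/8² = (-0.9062,-0.9062)
F = F_att + ΣF_rep = (2.0938,5.5938)
Δp = p'−p = (0.2094,0.5594); α = Δx/Fx = (67/320) / (67/32) = 1/10
check: Δy/Fy = (179/320) / (179/32) = 1/10 ✓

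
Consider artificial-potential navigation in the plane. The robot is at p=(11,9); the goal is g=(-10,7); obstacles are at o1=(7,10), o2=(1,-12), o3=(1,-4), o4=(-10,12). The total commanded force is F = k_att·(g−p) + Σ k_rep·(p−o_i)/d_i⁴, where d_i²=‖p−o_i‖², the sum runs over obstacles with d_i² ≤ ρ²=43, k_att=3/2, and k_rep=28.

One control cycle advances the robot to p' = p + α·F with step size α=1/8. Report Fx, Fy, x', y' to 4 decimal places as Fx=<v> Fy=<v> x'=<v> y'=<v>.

F_att = 3/2·(g−p) = 3/2·(-21,-2) = (-31.5000,-3.0000)
o1: d²=17 ≤ ρ²=43; F_rep = 28·(4,-1)/17² = (0.3875,-0.0969)
o2: d²=541 > ρ²=43 → inactive
o3: d²=269 > ρ²=43 → inactive
o4: d²=450 > ρ²=43 → inactive
F = F_att + ΣF_rep = (-31.1125,-3.0969)
p' = p + 1/8·F = (7.1109,8.6129)

Fx=-31.1125 Fy=-3.0969 x'=7.1109 y'=8.6129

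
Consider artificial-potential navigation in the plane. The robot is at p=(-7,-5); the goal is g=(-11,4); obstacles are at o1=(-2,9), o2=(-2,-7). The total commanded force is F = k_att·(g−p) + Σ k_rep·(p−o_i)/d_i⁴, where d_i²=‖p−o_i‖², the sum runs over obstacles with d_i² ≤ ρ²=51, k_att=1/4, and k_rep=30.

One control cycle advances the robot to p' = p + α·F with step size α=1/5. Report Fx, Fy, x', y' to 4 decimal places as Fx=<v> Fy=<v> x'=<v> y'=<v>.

F_att = 1/4·(g−p) = 1/4·(-4,9) = (-1.0000,2.2500)
o1: d²=221 > ρ²=51 → inactive
o2: d²=29 ≤ ρ²=51; F_rep = 30·(-5,2)/29² = (-0.1784,0.0713)
F = F_att + ΣF_rep = (-1.1784,2.3213)
p' = p + 1/5·F = (-7.2357,-4.5357)

Fx=-1.1784 Fy=2.3213 x'=-7.2357 y'=-4.5357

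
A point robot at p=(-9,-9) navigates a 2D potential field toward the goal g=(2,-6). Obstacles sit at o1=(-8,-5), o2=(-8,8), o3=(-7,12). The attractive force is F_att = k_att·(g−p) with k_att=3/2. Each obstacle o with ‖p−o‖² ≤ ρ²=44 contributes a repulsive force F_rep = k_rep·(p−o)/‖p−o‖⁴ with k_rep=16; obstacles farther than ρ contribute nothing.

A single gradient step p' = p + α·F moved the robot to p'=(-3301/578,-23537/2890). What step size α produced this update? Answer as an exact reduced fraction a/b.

α = 1/5

F_att = 3/2·(g−p) = 3/2·(11,3) = (16.5000,4.5000)
o1: d²=17 ≤ ρ²=44; F_rep = 16·(-1,-4)/17² = (-0.0554,-0.2215)
o2: d²=290 > ρ²=44 → inactive
o3: d²=445 > ρ²=44 → inactive
F = F_att + ΣF_rep = (16.4446,4.2785)
Δp = p'−p = (3.2889,0.8557); α = Δx/Fx = (1901/578) / (9505/578) = 1/5
check: Δy/Fy = (2473/2890) / (2473/578) = 1/5 ✓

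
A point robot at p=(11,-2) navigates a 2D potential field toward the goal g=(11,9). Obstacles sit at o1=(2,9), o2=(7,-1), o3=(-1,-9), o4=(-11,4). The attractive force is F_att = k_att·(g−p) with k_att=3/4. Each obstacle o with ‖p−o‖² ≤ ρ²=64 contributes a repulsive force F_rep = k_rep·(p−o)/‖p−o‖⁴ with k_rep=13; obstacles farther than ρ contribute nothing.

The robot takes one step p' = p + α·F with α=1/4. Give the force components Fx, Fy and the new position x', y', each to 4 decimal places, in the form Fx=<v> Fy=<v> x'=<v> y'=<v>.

Fx=0.1799 Fy=8.2050 x'=11.0450 y'=0.0513

F_att = 3/4·(g−p) = 3/4·(0,11) = (0.0000,8.2500)
o1: d²=202 > ρ²=64 → inactive
o2: d²=17 ≤ ρ²=64; F_rep = 13·(4,-1)/17² = (0.1799,-0.0450)
o3: d²=193 > ρ²=64 → inactive
o4: d²=520 > ρ²=64 → inactive
F = F_att + ΣF_rep = (0.1799,8.2050)
p' = p + 1/4·F = (11.0450,0.0513)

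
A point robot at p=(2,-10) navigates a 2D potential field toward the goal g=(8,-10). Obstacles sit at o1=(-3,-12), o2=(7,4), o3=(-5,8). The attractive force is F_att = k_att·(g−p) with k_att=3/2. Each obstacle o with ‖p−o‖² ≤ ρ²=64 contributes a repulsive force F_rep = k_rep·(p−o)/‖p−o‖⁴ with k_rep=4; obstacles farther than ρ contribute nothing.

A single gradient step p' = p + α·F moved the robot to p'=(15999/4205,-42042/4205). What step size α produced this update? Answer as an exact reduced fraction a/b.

F_att = 3/2·(g−p) = 3/2·(6,0) = (9.0000,0.0000)
o1: d²=29 ≤ ρ²=64; F_rep = 4·(5,2)/29² = (0.0238,0.0095)
o2: d²=221 > ρ²=64 → inactive
o3: d²=373 > ρ²=64 → inactive
F = F_att + ΣF_rep = (9.0238,0.0095)
Δp = p'−p = (1.8048,0.0019); α = Δx/Fx = (7589/4205) / (7589/841) = 1/5
check: Δy/Fy = (8/4205) / (8/841) = 1/5 ✓

α = 1/5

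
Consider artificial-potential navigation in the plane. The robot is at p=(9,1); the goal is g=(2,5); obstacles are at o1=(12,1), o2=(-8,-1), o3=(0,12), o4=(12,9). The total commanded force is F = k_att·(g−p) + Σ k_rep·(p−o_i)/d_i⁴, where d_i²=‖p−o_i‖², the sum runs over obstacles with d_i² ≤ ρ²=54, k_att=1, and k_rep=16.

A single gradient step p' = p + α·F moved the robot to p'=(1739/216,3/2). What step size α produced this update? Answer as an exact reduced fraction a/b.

F_att = 1·(g−p) = 1·(-7,4) = (-7.0000,4.0000)
o1: d²=9 ≤ ρ²=54; F_rep = 16·(-3,0)/9² = (-0.5926,0.0000)
o2: d²=293 > ρ²=54 → inactive
o3: d²=202 > ρ²=54 → inactive
o4: d²=73 > ρ²=54 → inactive
F = F_att + ΣF_rep = (-7.5926,4.0000)
Δp = p'−p = (-0.9491,0.5000); α = Δx/Fx = (-205/216) / (-205/27) = 1/8
check: Δy/Fy = (1/2) / (4) = 1/8 ✓

α = 1/8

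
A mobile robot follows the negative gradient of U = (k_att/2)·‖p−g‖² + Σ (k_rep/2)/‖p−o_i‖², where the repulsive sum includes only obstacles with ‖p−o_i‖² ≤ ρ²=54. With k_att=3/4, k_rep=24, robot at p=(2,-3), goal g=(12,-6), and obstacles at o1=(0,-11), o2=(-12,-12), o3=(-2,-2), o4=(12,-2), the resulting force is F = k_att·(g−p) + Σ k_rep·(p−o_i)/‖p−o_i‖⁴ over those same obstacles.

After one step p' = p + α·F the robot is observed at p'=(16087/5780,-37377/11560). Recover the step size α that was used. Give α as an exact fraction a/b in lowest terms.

F_att = 3/4·(g−p) = 3/4·(10,-3) = (7.5000,-2.2500)
o1: d²=68 > ρ²=54 → inactive
o2: d²=277 > ρ²=54 → inactive
o3: d²=17 ≤ ρ²=54; F_rep = 24·(4,-1)/17² = (0.3322,-0.0830)
o4: d²=101 > ρ²=54 → inactive
F = F_att + ΣF_rep = (7.8322,-2.3330)
Δp = p'−p = (0.7832,-0.2333); α = Δx/Fx = (4527/5780) / (4527/578) = 1/10
check: Δy/Fy = (-2697/11560) / (-2697/1156) = 1/10 ✓

α = 1/10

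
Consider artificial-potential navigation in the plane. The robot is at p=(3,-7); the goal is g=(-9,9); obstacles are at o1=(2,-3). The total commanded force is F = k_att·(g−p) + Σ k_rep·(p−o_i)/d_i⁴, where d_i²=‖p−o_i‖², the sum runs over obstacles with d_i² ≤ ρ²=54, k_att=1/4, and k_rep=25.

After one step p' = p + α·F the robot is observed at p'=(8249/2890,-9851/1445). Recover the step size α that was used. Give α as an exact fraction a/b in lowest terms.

F_att = 1/4·(g−p) = 1/4·(-12,16) = (-3.0000,4.0000)
o1: d²=17 ≤ ρ²=54; F_rep = 25·(1,-4)/17² = (0.0865,-0.3460)
F = F_att + ΣF_rep = (-2.9135,3.6540)
Δp = p'−p = (-0.1457,0.1827); α = Δx/Fx = (-421/2890) / (-842/289) = 1/20
check: Δy/Fy = (264/1445) / (1056/289) = 1/20 ✓

α = 1/20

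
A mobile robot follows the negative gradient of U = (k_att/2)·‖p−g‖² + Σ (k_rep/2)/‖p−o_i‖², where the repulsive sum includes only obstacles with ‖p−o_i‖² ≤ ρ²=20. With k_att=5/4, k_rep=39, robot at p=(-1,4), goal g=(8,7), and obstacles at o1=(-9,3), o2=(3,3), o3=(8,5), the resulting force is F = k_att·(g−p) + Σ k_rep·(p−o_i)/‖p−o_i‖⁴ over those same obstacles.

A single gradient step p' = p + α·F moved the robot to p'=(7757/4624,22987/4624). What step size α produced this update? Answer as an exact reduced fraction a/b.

α = 1/4

F_att = 5/4·(g−p) = 5/4·(9,3) = (11.2500,3.7500)
o1: d²=65 > ρ²=20 → inactive
o2: d²=17 ≤ ρ²=20; F_rep = 39·(-4,1)/17² = (-0.5398,0.1349)
o3: d²=82 > ρ²=20 → inactive
F = F_att + ΣF_rep = (10.7102,3.8849)
Δp = p'−p = (2.6776,0.9712); α = Δx/Fx = (12381/4624) / (12381/1156) = 1/4
check: Δy/Fy = (4491/4624) / (4491/1156) = 1/4 ✓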